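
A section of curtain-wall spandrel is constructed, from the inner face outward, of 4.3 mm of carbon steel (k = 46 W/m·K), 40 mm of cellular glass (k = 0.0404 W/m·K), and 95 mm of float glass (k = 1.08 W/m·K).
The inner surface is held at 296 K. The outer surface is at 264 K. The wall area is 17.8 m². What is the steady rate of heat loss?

Q ≈ 528 W

Series thermal resistances:
R_carbon steel = L/(kA) = 0.0043/(46×17.8) = 5.252×10^-6 K/W
R_cellular glass = L/(kA) = 0.04/(0.0404×17.8) = 0.05562 K/W
R_float glass = L/(kA) = 0.095/(1.08×17.8) = 0.004942 K/W
R_total = 0.06057 K/W
Q = ΔT / R_total = 32 / 0.06057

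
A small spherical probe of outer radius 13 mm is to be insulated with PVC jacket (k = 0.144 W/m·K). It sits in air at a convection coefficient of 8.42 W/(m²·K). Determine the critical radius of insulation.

For a sphere r_cr = 2k/h = 2×0.144/8.42
r_cr = 34.2 mm; since the bare radius (13 mm) is below r_cr, adding a thin layer of insulation will *increase* heat loss.

r_cr ≈ 34.2 mm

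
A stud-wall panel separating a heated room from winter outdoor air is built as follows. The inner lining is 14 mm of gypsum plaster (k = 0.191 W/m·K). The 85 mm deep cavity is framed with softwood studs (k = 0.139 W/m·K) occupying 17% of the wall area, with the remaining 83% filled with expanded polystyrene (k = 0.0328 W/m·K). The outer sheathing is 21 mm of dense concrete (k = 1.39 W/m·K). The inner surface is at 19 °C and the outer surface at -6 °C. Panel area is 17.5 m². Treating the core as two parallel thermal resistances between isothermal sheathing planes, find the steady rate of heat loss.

Q ≈ 249 W

Sheathing layers in series; stud and cavity paths in parallel between them.
R_inner = 0.014/(0.191×17.5) = 0.004188 K/W
R_stud  = 0.085/(0.139×0.17×17.5) = 0.2055 K/W
R_cav   = 0.085/(0.0328×0.83×17.5) = 0.1784 K/W
1/R_core = 1/R_stud + 1/R_cav → R_core = 0.09551 K/W
R_outer = 0.021/(1.39×17.5) = 8.633×10^-4 K/W
R_total = 0.1006 K/W
Q = ΔT/R_total = 25/0.1006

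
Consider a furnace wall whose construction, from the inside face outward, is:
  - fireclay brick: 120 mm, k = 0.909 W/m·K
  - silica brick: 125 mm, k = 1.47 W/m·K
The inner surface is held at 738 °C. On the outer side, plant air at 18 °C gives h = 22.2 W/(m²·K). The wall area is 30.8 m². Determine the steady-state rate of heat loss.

Q ≈ 84600 W

Treating each layer as a thermal resistance in series:
R_fireclay brick = L/(kA) = 0.12/(0.909×30.8) = 0.004286 K/W
R_silica brick = L/(kA) = 0.125/(1.47×30.8) = 0.002761 K/W
R_outer film = 1/(h_o·A) = 1/(22.2×30.8) = 0.001463 K/W
R_total = 0.008509 K/W
Q = ΔT / R_total = 720 / 0.008509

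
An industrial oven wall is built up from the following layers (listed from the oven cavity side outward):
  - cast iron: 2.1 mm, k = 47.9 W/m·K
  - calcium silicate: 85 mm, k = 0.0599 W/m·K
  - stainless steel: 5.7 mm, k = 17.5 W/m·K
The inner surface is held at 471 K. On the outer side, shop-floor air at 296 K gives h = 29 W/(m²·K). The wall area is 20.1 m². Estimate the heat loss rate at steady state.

Q ≈ 2420 W

Using the resistance-network approach (series):
R_cast iron = L/(kA) = 0.0021/(47.9×20.1) = 2.181×10^-6 K/W
R_calcium silicate = L/(kA) = 0.085/(0.0599×20.1) = 0.0706 K/W
R_stainless steel = L/(kA) = 0.0057/(17.5×20.1) = 1.62×10^-5 K/W
R_outer film = 1/(h_o·A) = 1/(29×20.1) = 0.001716 K/W
R_total = 0.07233 K/W
Q = ΔT / R_total = 175 / 0.07233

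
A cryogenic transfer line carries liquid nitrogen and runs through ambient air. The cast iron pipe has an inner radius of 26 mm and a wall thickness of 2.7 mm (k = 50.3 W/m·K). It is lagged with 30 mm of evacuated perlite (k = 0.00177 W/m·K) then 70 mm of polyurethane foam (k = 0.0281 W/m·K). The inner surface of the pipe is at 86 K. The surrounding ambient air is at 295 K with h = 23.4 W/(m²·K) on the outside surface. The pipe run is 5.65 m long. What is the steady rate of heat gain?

Per-layer cylindrical resistances, series-summed:
R_cast iron pipe wall = ln(28.7/26)/(2π×50.3×5.65) = 5.533×10^-5 K/W
R_evacuated perlite = ln(58.7/28.7)/(2π×0.00177×5.65) = 11.39 K/W
R_polyurethane foam = ln(128.7/58.7)/(2π×0.0281×5.65) = 0.787 K/W
R_outer film = 1/(h_o·2πr_oL) = 1/(23.4×2π×0.1287×5.65) = 0.009354 K/W
R_total = 12.18 K/W
Q = ΔT/R_total = 209/12.18

Q ≈ 17.2 W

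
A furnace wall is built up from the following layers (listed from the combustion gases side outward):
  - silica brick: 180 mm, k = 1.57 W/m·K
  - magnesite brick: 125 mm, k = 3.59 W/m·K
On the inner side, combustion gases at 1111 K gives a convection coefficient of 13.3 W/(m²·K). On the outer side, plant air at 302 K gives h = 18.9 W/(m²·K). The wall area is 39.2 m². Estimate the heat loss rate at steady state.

Treating each layer as a thermal resistance in series:
R_inner film = 1/(h_i·A) = 1/(13.3×39.2) = 0.001918 K/W
R_silica brick = L/(kA) = 0.18/(1.57×39.2) = 0.002925 K/W
R_magnesite brick = L/(kA) = 0.125/(3.59×39.2) = 8.882×10^-4 K/W
R_outer film = 1/(h_o·A) = 1/(18.9×39.2) = 0.00135 K/W
R_total = 0.007081 K/W
Q = ΔT / R_total = 809 / 0.007081

Q ≈ 114000 W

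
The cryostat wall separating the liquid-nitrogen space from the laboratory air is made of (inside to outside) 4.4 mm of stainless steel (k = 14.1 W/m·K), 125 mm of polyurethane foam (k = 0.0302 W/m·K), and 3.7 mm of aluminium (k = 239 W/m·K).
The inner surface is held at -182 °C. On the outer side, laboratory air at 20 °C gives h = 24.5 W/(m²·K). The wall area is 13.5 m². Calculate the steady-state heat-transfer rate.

Q ≈ 652 W

Treating each layer as a thermal resistance in series:
R_stainless steel = L/(kA) = 0.0044/(14.1×13.5) = 2.312×10^-5 K/W
R_polyurethane foam = L/(kA) = 0.125/(0.0302×13.5) = 0.3066 K/W
R_aluminium = L/(kA) = 0.0037/(239×13.5) = 1.147×10^-6 K/W
R_outer film = 1/(h_o·A) = 1/(24.5×13.5) = 0.003023 K/W
R_total = 0.3096 K/W
Q = ΔT / R_total = 202 / 0.3096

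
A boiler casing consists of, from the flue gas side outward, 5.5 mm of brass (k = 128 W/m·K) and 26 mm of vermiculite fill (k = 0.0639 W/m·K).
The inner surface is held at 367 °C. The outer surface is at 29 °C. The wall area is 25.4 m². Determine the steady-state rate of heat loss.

Using the resistance-network approach (series):
R_brass = L/(kA) = 0.0055/(128×25.4) = 1.692×10^-6 K/W
R_vermiculite fill = L/(kA) = 0.026/(0.0639×25.4) = 0.01602 K/W
R_total = 0.01602 K/W
Q = ΔT / R_total = 338 / 0.01602

Q ≈ 21100 W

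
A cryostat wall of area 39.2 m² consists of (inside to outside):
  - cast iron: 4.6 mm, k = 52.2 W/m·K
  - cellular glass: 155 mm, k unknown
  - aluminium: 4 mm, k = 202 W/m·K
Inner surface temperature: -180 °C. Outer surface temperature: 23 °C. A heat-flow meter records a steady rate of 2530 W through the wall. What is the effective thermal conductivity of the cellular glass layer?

k ≈ 0.0493 W/(m·K)

Thermal resistances in series:
R_cast iron = L/(kA) = 0.0046/(52.2×39.2) = 2.248×10^-6 K/W
R_aluminium = L/(kA) = 0.004/(202×39.2) = 5.052×10^-7 K/W
Sum of known resistances R_other = 2.753×10^-6 K/W
Total R = ΔT/Q = 203/2530 = 0.08024 K/W
R_cellular glass = R_total − R_other = 0.08023 K/W
k = L/(R·A) = 0.155/(0.08023×39.2)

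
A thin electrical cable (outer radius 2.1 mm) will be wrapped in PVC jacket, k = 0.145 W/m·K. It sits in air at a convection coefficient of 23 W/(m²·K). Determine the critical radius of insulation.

For a cylinder r_cr = k/h = 0.145/23
r_cr = 6.3 mm; since the bare radius (2.1 mm) is below r_cr, adding a thin layer of insulation will *increase* heat loss.

r_cr ≈ 6.3 mm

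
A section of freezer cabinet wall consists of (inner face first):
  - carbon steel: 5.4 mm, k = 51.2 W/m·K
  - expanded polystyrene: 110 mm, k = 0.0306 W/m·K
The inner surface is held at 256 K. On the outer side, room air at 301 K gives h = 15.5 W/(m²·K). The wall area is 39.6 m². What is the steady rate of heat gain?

Q ≈ 487 W

Treating each layer as a thermal resistance in series:
R_carbon steel = L/(kA) = 0.0054/(51.2×39.6) = 2.663×10^-6 K/W
R_expanded polystyrene = L/(kA) = 0.11/(0.0306×39.6) = 0.09078 K/W
R_outer film = 1/(h_o·A) = 1/(15.5×39.6) = 0.001629 K/W
R_total = 0.09241 K/W
Q = ΔT / R_total = 45 / 0.09241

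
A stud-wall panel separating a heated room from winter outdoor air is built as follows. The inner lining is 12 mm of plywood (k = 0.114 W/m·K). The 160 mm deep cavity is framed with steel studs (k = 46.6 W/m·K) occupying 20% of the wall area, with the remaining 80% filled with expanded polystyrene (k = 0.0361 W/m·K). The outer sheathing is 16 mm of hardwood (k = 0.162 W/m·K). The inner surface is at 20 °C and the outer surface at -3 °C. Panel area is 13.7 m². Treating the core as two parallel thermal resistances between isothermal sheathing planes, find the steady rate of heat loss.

Sheathing layers in series; stud and cavity paths in parallel between them.
R_inner = 0.012/(0.114×13.7) = 0.007683 K/W
R_stud  = 0.16/(46.6×0.2×13.7) = 0.001253 K/W
R_cav   = 0.16/(0.0361×0.8×13.7) = 0.4044 K/W
1/R_core = 1/R_stud + 1/R_cav → R_core = 0.001249 K/W
R_outer = 0.016/(0.162×13.7) = 0.007209 K/W
R_total = 0.01614 K/W
Q = ΔT/R_total = 23/0.01614

Q ≈ 1420 W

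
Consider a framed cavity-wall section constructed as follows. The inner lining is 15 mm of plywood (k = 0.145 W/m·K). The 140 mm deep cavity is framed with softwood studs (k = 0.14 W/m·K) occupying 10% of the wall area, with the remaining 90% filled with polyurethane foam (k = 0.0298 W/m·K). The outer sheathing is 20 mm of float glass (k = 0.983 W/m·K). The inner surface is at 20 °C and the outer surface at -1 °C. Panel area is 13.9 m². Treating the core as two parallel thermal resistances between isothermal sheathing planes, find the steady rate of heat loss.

Q ≈ 82.1 W

Sheathing layers in series; stud and cavity paths in parallel between them.
R_inner = 0.015/(0.145×13.9) = 0.007442 K/W
R_stud  = 0.14/(0.14×0.1×13.9) = 0.7194 K/W
R_cav   = 0.14/(0.0298×0.9×13.9) = 0.3755 K/W
1/R_core = 1/R_stud + 1/R_cav → R_core = 0.2467 K/W
R_outer = 0.02/(0.983×13.9) = 0.001464 K/W
R_total = 0.2556 K/W
Q = ΔT/R_total = 21/0.2556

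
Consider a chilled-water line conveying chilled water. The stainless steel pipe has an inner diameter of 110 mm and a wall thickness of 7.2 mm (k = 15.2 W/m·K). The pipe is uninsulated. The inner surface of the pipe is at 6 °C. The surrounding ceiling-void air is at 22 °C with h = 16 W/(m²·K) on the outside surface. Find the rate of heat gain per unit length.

Per-layer cylindrical resistances, series-summed:
R_stainless steel pipe wall = ln(62.2/55)/(2π×15.2×1) = 0.001288 K/W
R_outer film = 1/(h_o·2πr_oL) = 1/(16×2π×0.0622×1) = 0.1599 K/W
R_total = 0.1612 K/W
Q = ΔT/R_total = 16/0.1612

q′ ≈ 99.2 W/m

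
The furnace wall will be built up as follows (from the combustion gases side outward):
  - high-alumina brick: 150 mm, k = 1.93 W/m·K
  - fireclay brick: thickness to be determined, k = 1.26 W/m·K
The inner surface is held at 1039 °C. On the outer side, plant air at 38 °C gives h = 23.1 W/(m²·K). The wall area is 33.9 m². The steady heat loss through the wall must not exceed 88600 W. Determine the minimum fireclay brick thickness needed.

L ≈ 330 mm

Thermal resistances in series:
R_high-alumina brick = L/(kA) = 0.15/(1.93×33.9) = 0.002293 K/W
R_outer film = 1/(h_o·A) = 1/(23.1×33.9) = 0.001277 K/W
Sum of the known resistances R_other = 0.00357 K/W
Required total resistance R_tot = ΔT/Q_allow = 1001/88600 = 0.0113 K/W
R_fireclay brick = R_tot − R_other = 0.007728 K/W
L = R·k·A = 0.007728×1.26×33.9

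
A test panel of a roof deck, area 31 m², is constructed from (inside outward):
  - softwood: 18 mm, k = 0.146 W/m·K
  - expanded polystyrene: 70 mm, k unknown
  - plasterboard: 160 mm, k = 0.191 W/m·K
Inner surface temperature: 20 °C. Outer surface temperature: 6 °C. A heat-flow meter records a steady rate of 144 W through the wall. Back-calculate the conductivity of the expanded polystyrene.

k ≈ 0.0341 W/(m·K)

Thermal resistances in series:
R_softwood = L/(kA) = 0.018/(0.146×31) = 0.003977 K/W
R_plasterboard = L/(kA) = 0.16/(0.191×31) = 0.02702 K/W
Sum of known resistances R_other = 0.031 K/W
Total R = ΔT/Q = 14/144 = 0.09722 K/W
R_expanded polystyrene = R_total − R_other = 0.06622 K/W
k = L/(R·A) = 0.07/(0.06622×31)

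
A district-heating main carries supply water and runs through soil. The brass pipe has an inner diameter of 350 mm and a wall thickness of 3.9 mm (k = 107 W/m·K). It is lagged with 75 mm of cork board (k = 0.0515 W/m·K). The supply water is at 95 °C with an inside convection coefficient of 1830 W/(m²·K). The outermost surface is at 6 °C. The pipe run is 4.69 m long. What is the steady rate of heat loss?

Q ≈ 386 W

Cylindrical conduction, so R = ln(r₂/r₁)/(2πkL) per layer, in series:
R_inner film = 1/(h_i·2πr₁L) = 1/(1830×2π×0.175×4.69) = 1.06×10^-4 K/W
R_brass pipe wall = ln(178.9/175)/(2π×107×4.69) = 6.99×10^-6 K/W
R_cork board = ln(253.9/178.9)/(2π×0.0515×4.69) = 0.2307 K/W
R_total = 0.2308 K/W
Q = ΔT/R_total = 89/0.2308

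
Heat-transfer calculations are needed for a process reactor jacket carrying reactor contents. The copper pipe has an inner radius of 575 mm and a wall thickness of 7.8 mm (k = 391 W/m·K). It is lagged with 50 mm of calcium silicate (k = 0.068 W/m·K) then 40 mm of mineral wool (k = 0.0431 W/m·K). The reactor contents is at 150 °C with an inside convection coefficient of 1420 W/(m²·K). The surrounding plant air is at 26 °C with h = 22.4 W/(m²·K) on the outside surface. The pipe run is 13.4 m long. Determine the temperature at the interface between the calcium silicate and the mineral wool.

Radial resistances (cylindrical: R_cond = ln(r_o/r_i)/(2πkL), R_conv = 1/(h·2πrL)):
R_inner film = 1/(h_i·2πr₁L) = 1/(1420×2π×0.575×13.4) = 1.455×10^-5 K/W
R_copper pipe wall = ln(582.8/575)/(2π×391×13.4) = 4.093×10^-7 K/W
R_calcium silicate = ln(632.8/582.8)/(2π×0.068×13.4) = 0.01438 K/W
R_mineral wool = ln(672.8/632.8)/(2π×0.0431×13.4) = 0.01689 K/W
R_outer film = 1/(h_o·2πr_oL) = 1/(22.4×2π×0.6728×13.4) = 7.881×10^-4 K/W
R_total = 0.03207 K/W
Q = ΔT/R_total = 124/0.03207
Q = 3870 W
T_interface = T_inner − Q·ΣR(inner→interface) = 150 − 3870×0.01439

T ≈ 94.4 °C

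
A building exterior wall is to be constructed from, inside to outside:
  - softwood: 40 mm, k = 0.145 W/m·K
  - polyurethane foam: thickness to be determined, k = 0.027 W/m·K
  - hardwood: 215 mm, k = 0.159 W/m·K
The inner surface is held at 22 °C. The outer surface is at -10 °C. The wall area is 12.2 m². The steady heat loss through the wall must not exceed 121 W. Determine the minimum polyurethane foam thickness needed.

Thermal resistances in series:
R_softwood = L/(kA) = 0.04/(0.145×12.2) = 0.02261 K/W
R_hardwood = L/(kA) = 0.215/(0.159×12.2) = 0.1108 K/W
Sum of the known resistances R_other = 0.1334 K/W
Required total resistance R_tot = ΔT/Q_allow = 32/121 = 0.2645 K/W
R_polyurethane foam = R_tot − R_other = 0.131 K/W
L = R·k·A = 0.131×0.027×12.2

L ≈ 43.2 mm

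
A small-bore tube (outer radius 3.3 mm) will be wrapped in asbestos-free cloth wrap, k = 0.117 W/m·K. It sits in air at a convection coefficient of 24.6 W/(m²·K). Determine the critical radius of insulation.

For a cylinder r_cr = k/h = 0.117/24.6
r_cr = 4.76 mm; since the bare radius (3.3 mm) is below r_cr, adding a thin layer of insulation will *increase* heat loss.

r_cr ≈ 4.76 mm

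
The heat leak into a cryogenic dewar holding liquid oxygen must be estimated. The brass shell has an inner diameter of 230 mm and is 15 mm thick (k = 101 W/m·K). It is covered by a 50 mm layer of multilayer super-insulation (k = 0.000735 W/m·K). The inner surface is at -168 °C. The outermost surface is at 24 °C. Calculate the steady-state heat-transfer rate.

Q ≈ 0.83 W

Each spherical layer contributes R = (1/r_i − 1/r_o)/(4πk):
R_brass shell = (1/0.115 − 1/0.13)/(4π×101) = 7.905×10^-4 K/W
R_multilayer super-insulation = (1/0.13 − 1/0.18)/(4π×0.000735) = 231.3 K/W
R_total = 231.3 K/W
Q = ΔT/R_total = 192/231.3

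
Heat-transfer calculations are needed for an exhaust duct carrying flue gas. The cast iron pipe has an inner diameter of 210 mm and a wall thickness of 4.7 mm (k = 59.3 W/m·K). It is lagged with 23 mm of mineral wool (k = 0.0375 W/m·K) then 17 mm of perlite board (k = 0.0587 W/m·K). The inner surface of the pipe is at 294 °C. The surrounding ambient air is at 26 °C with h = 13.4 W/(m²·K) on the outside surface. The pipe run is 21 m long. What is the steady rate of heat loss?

Cylindrical conduction, so R = ln(r₂/r₁)/(2πkL) per layer, in series:
R_cast iron pipe wall = ln(109.7/105)/(2π×59.3×21) = 5.596×10^-6 K/W
R_mineral wool = ln(132.7/109.7)/(2π×0.0375×21) = 0.03847 K/W
R_perlite board = ln(149.7/132.7)/(2π×0.0587×21) = 0.01556 K/W
R_outer film = 1/(h_o·2πr_oL) = 1/(13.4×2π×0.1497×21) = 0.003778 K/W
R_total = 0.05782 K/W
Q = ΔT/R_total = 268/0.05782

Q ≈ 4640 W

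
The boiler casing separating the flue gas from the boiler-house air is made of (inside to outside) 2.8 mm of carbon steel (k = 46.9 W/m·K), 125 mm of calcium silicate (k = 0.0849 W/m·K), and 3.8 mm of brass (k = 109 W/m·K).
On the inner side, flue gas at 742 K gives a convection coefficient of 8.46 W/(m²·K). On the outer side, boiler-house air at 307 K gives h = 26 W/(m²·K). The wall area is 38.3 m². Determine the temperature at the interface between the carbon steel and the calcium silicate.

Treating each layer as a thermal resistance in series:
R_inner film = 1/(h_i·A) = 1/(8.46×38.3) = 0.003086 K/W
R_carbon steel = L/(kA) = 0.0028/(46.9×38.3) = 1.559×10^-6 K/W
R_calcium silicate = L/(kA) = 0.125/(0.0849×38.3) = 0.03844 K/W
R_brass = L/(kA) = 0.0038/(109×38.3) = 9.102×10^-7 K/W
R_outer film = 1/(h_o·A) = 1/(26×38.3) = 0.001004 K/W
R_total = 0.04253 K/W;  Q = ΔT/R_total = 435/0.04253 = 10230 W
T_interface = T_inner − Q·ΣR(inner→interface) = 742 − 10200×0.003088

T ≈ 710 K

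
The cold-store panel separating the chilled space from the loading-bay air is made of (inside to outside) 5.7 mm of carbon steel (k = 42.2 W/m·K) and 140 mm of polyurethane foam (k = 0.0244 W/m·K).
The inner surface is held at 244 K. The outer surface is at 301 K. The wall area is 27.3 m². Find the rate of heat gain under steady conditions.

Using the resistance-network approach (series):
R_carbon steel = L/(kA) = 0.0057/(42.2×27.3) = 4.948×10^-6 K/W
R_polyurethane foam = L/(kA) = 0.14/(0.0244×27.3) = 0.2102 K/W
R_total = 0.2102 K/W
Q = ΔT / R_total = 57 / 0.2102

Q ≈ 271 W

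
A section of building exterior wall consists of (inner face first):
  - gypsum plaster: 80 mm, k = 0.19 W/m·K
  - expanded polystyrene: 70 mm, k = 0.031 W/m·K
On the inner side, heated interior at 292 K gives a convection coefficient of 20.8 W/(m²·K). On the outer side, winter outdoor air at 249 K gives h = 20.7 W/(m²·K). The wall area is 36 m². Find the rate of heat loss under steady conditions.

Q ≈ 558 W

Thermal resistances in series:
R_inner film = 1/(h_i·A) = 1/(20.8×36) = 0.001335 K/W
R_gypsum plaster = L/(kA) = 0.08/(0.19×36) = 0.0117 K/W
R_expanded polystyrene = L/(kA) = 0.07/(0.031×36) = 0.06272 K/W
R_outer film = 1/(h_o·A) = 1/(20.7×36) = 0.001342 K/W
R_total = 0.0771 K/W
Q = ΔT / R_total = 43 / 0.0771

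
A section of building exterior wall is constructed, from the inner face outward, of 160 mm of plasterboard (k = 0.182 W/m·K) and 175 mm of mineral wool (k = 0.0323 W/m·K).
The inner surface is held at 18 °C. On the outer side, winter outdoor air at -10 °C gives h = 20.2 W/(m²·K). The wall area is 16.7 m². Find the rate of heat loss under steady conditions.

Q ≈ 73.7 W

Treating each layer as a thermal resistance in series:
R_plasterboard = L/(kA) = 0.16/(0.182×16.7) = 0.05264 K/W
R_mineral wool = L/(kA) = 0.175/(0.0323×16.7) = 0.3244 K/W
R_outer film = 1/(h_o·A) = 1/(20.2×16.7) = 0.002964 K/W
R_total = 0.38 K/W
Q = ΔT / R_total = 28 / 0.38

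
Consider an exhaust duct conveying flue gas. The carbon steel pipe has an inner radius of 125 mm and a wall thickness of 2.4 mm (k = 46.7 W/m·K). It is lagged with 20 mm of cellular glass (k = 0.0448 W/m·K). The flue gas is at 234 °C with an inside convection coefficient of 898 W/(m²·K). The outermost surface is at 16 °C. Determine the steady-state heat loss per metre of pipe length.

Treating each annulus and film as a series resistance:
R_inner film = 1/(h_i·2πr₁L) = 1/(898×2π×0.125×1) = 0.001418 K/W
R_carbon steel pipe wall = ln(127.4/125)/(2π×46.7×1) = 6.481×10^-5 K/W
R_cellular glass = ln(147.4/127.4)/(2π×0.0448×1) = 0.518 K/W
R_total = 0.5195 K/W
Q = ΔT/R_total = 218/0.5195

q′ ≈ 420 W/m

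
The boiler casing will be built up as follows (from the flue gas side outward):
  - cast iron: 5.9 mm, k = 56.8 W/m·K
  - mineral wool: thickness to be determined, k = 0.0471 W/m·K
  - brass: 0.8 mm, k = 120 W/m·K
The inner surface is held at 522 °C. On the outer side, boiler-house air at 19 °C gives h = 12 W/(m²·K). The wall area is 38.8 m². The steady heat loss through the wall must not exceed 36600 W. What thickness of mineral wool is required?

Thermal resistances in series:
R_cast iron = L/(kA) = 0.0059/(56.8×38.8) = 2.677×10^-6 K/W
R_brass = L/(kA) = 0.0008/(120×38.8) = 1.718×10^-7 K/W
R_outer film = 1/(h_o·A) = 1/(12×38.8) = 0.002148 K/W
Sum of the known resistances R_other = 0.002151 K/W
Required total resistance R_tot = ΔT/Q_allow = 503/36600 = 0.01374 K/W
R_mineral wool = R_tot − R_other = 0.01159 K/W
L = R·k·A = 0.01159×0.0471×38.8

L ≈ 21.2 mm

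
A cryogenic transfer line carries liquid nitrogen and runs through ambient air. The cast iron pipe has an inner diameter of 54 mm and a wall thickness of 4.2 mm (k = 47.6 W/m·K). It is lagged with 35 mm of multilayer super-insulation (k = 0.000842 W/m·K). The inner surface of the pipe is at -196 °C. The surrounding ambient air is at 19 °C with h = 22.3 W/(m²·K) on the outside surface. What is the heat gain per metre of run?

q′ ≈ 1.51 W/m

Radial resistances (cylindrical: R_cond = ln(r_o/r_i)/(2πkL), R_conv = 1/(h·2πrL)):
R_cast iron pipe wall = ln(31.2/27)/(2π×47.6×1) = 4.834×10^-4 K/W
R_multilayer super-insulation = ln(66.2/31.2)/(2π×0.000842×1) = 142.2 K/W
R_outer film = 1/(h_o·2πr_oL) = 1/(22.3×2π×0.0662×1) = 0.1078 K/W
R_total = 142.3 K/W
Q = ΔT/R_total = 215/142.3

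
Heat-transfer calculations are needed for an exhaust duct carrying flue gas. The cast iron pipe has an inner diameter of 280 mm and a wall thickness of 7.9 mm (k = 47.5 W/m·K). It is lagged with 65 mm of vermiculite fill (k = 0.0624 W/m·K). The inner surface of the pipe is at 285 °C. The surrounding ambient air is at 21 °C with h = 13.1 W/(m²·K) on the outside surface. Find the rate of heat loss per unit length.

q′ ≈ 268 W/m

Cylindrical conduction, so R = ln(r₂/r₁)/(2πkL) per layer, in series:
R_cast iron pipe wall = ln(147.9/140)/(2π×47.5×1) = 1.839×10^-4 K/W
R_vermiculite fill = ln(212.9/147.9)/(2π×0.0624×1) = 0.9291 K/W
R_outer film = 1/(h_o·2πr_oL) = 1/(13.1×2π×0.2129×1) = 0.05707 K/W
R_total = 0.9864 K/W
Q = ΔT/R_total = 264/0.9864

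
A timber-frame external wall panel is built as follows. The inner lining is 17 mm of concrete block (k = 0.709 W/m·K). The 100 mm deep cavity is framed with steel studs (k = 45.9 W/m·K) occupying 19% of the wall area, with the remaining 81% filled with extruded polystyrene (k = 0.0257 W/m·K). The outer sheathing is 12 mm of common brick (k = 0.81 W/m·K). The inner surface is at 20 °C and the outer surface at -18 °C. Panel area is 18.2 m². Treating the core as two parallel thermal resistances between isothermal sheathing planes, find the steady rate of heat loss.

Q ≈ 13800 W

Sheathing layers in series; stud and cavity paths in parallel between them.
R_inner = 0.017/(0.709×18.2) = 0.001317 K/W
R_stud  = 0.1/(45.9×0.19×18.2) = 6.3×10^-4 K/W
R_cav   = 0.1/(0.0257×0.81×18.2) = 0.2639 K/W
1/R_core = 1/R_stud + 1/R_cav → R_core = 6.285×10^-4 K/W
R_outer = 0.012/(0.81×18.2) = 8.14×10^-4 K/W
R_total = 0.00276 K/W
Q = ΔT/R_total = 38/0.00276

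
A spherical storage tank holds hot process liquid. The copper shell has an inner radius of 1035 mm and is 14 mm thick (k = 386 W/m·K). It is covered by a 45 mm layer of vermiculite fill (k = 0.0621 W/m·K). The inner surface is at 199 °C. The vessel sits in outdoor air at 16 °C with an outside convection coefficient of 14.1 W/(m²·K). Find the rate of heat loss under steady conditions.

Radial (spherical) resistances in series:
R_copper shell = (1/1.035 − 1/1.049)/(4π×386) = 2.658×10^-6 K/W
R_vermiculite fill = (1/1.049 − 1/1.094)/(4π×0.0621) = 0.05025 K/W
R_outer film = 1/(h·4πr_o²) = 1/(14.1×4π×1.094²) = 0.004716 K/W
R_total = 0.05497 K/W
Q = ΔT/R_total = 183/0.05497

Q ≈ 3330 W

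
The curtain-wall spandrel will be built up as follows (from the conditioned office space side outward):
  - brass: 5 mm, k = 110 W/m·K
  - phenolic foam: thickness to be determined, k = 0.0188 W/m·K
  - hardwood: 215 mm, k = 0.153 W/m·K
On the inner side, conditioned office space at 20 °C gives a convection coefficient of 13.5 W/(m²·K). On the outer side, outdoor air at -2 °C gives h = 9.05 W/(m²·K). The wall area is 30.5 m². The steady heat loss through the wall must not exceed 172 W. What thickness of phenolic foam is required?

L ≈ 43.5 mm

Model the wall as resistances in series:
R_inner film = 1/(h_i·A) = 1/(13.5×30.5) = 0.002429 K/W
R_brass = L/(kA) = 0.005/(110×30.5) = 1.49×10^-6 K/W
R_hardwood = L/(kA) = 0.215/(0.153×30.5) = 0.04607 K/W
R_outer film = 1/(h_o·A) = 1/(9.05×30.5) = 0.003623 K/W
Sum of the known resistances R_other = 0.05213 K/W
Required total resistance R_tot = ΔT/Q_allow = 22/172 = 0.1279 K/W
R_phenolic foam = R_tot − R_other = 0.07578 K/W
L = R·k·A = 0.07578×0.0188×30.5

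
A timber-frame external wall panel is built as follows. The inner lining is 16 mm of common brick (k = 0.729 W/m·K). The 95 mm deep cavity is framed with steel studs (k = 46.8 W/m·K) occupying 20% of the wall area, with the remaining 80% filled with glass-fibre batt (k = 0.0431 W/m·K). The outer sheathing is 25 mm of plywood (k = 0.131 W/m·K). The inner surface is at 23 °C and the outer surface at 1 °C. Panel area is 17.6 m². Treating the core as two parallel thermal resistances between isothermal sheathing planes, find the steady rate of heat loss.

Q ≈ 1740 W

Sheathing layers in series; stud and cavity paths in parallel between them.
R_inner = 0.016/(0.729×17.6) = 0.001247 K/W
R_stud  = 0.095/(46.8×0.2×17.6) = 5.767×10^-4 K/W
R_cav   = 0.095/(0.0431×0.8×17.6) = 0.1565 K/W
1/R_core = 1/R_stud + 1/R_cav → R_core = 5.746×10^-4 K/W
R_outer = 0.025/(0.131×17.6) = 0.01084 K/W
R_total = 0.01266 K/W
Q = ΔT/R_total = 22/0.01266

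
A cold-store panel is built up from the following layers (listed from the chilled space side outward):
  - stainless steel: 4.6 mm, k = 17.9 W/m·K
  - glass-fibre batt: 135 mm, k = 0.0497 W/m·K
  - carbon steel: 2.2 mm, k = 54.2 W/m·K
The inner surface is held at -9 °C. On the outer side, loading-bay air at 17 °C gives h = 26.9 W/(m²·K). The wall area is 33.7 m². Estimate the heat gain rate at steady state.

Q ≈ 318 W

Series thermal resistances:
R_stainless steel = L/(kA) = 0.0046/(17.9×33.7) = 7.626×10^-6 K/W
R_glass-fibre batt = L/(kA) = 0.135/(0.0497×33.7) = 0.0806 K/W
R_carbon steel = L/(kA) = 0.0022/(54.2×33.7) = 1.204×10^-6 K/W
R_outer film = 1/(h_o·A) = 1/(26.9×33.7) = 0.001103 K/W
R_total = 0.08171 K/W
Q = ΔT / R_total = 26 / 0.08171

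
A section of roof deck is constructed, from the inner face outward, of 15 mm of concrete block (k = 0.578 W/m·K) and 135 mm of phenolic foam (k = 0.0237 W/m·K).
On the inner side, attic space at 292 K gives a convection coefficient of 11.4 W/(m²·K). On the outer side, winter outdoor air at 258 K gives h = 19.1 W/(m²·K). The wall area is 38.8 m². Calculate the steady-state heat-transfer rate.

Using the resistance-network approach (series):
R_inner film = 1/(h_i·A) = 1/(11.4×38.8) = 0.002261 K/W
R_concrete block = L/(kA) = 0.015/(0.578×38.8) = 6.689×10^-4 K/W
R_phenolic foam = L/(kA) = 0.135/(0.0237×38.8) = 0.1468 K/W
R_outer film = 1/(h_o·A) = 1/(19.1×38.8) = 0.001349 K/W
R_total = 0.1511 K/W
Q = ΔT / R_total = 34 / 0.1511

Q ≈ 225 W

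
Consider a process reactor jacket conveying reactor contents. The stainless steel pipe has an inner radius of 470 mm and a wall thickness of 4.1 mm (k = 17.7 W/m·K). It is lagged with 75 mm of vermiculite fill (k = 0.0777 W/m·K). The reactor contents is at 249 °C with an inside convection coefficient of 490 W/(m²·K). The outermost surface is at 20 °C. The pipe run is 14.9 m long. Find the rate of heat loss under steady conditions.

Cylindrical conduction, so R = ln(r₂/r₁)/(2πkL) per layer, in series:
R_inner film = 1/(h_i·2πr₁L) = 1/(490×2π×0.47×14.9) = 4.638×10^-5 K/W
R_stainless steel pipe wall = ln(474.1/470)/(2π×17.7×14.9) = 5.242×10^-6 K/W
R_vermiculite fill = ln(549.1/474.1)/(2π×0.0777×14.9) = 0.02019 K/W
R_total = 0.02024 K/W
Q = ΔT/R_total = 229/0.02024

Q ≈ 11300 W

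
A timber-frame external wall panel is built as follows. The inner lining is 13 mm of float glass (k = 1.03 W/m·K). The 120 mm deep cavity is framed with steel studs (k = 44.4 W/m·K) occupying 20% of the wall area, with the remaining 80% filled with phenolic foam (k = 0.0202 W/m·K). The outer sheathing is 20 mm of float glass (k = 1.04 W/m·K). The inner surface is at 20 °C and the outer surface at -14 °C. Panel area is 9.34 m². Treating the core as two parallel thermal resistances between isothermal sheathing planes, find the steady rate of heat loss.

Sheathing layers in series; stud and cavity paths in parallel between them.
R_inner = 0.013/(1.03×9.34) = 0.001351 K/W
R_stud  = 0.12/(44.4×0.2×9.34) = 0.001447 K/W
R_cav   = 0.12/(0.0202×0.8×9.34) = 0.795 K/W
1/R_core = 1/R_stud + 1/R_cav → R_core = 0.001444 K/W
R_outer = 0.02/(1.04×9.34) = 0.002059 K/W
R_total = 0.004855 K/W
Q = ΔT/R_total = 34/0.004855

Q ≈ 7000 W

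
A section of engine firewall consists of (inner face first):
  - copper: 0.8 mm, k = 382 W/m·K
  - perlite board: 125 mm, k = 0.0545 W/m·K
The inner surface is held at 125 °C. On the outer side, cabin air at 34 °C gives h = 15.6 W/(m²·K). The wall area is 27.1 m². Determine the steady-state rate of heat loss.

Q ≈ 1050 W

Series thermal resistances:
R_copper = L/(kA) = 0.0008/(382×27.1) = 7.728×10^-8 K/W
R_perlite board = L/(kA) = 0.125/(0.0545×27.1) = 0.08463 K/W
R_outer film = 1/(h_o·A) = 1/(15.6×27.1) = 0.002365 K/W
R_total = 0.087 K/W
Q = ΔT / R_total = 91 / 0.087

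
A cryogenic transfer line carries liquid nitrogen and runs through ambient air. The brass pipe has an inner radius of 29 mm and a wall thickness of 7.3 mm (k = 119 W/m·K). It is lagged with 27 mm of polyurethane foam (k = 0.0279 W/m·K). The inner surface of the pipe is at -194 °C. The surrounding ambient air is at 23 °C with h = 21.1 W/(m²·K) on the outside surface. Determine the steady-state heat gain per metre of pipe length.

Treating each annulus and film as a series resistance:
R_brass pipe wall = ln(36.3/29)/(2π×119×1) = 3.003×10^-4 K/W
R_polyurethane foam = ln(63.3/36.3)/(2π×0.0279×1) = 3.172 K/W
R_outer film = 1/(h_o·2πr_oL) = 1/(21.1×2π×0.0633×1) = 0.1192 K/W
R_total = 3.292 K/W
Q = ΔT/R_total = 217/3.292

q′ ≈ 65.9 W/m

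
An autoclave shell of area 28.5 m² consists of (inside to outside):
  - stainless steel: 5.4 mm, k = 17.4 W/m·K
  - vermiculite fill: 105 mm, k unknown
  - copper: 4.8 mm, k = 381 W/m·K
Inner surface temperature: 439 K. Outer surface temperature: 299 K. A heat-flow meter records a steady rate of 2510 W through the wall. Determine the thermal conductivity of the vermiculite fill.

k ≈ 0.0661 W/(m·K)

Treating each layer as a thermal resistance in series:
R_stainless steel = L/(kA) = 0.0054/(17.4×28.5) = 1.089×10^-5 K/W
R_copper = L/(kA) = 0.0048/(381×28.5) = 4.421×10^-7 K/W
Sum of known resistances R_other = 1.133×10^-5 K/W
Total R = ΔT/Q = 140/2510 = 0.05578 K/W
R_vermiculite fill = R_total − R_other = 0.05577 K/W
k = L/(R·A) = 0.105/(0.05577×28.5)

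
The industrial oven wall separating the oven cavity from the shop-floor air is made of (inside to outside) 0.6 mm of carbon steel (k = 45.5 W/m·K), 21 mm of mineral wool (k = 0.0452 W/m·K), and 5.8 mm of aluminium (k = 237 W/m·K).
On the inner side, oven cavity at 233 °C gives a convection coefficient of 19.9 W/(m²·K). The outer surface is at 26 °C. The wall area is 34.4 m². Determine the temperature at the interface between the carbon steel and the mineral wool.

T ≈ 213 °C

Using the resistance-network approach (series):
R_inner film = 1/(h_i·A) = 1/(19.9×34.4) = 0.001461 K/W
R_carbon steel = L/(kA) = 0.0006/(45.5×34.4) = 3.833×10^-7 K/W
R_mineral wool = L/(kA) = 0.021/(0.0452×34.4) = 0.01351 K/W
R_aluminium = L/(kA) = 0.0058/(237×34.4) = 7.114×10^-7 K/W
R_total = 0.01497 K/W;  Q = ΔT/R_total = 207/0.01497 = 13830 W
T_interface = T_inner − Q·ΣR(inner→interface) = 233 − 13800×0.001461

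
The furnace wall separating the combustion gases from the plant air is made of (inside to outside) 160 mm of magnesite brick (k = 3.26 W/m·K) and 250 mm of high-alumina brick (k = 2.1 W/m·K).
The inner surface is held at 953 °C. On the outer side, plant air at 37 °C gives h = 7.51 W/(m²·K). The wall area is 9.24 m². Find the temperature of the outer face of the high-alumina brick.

Using the resistance-network approach (series):
R_magnesite brick = L/(kA) = 0.16/(3.26×9.24) = 0.005312 K/W
R_high-alumina brick = L/(kA) = 0.25/(2.1×9.24) = 0.01288 K/W
R_outer film = 1/(h_o·A) = 1/(7.51×9.24) = 0.01441 K/W
R_total = 0.03261 K/W;  Q = ΔT/R_total = 916/0.03261 = 28090 W
T_interface = T_inner − Q·ΣR(inner→interface) = 953 − 28100×0.0182

T ≈ 442 °C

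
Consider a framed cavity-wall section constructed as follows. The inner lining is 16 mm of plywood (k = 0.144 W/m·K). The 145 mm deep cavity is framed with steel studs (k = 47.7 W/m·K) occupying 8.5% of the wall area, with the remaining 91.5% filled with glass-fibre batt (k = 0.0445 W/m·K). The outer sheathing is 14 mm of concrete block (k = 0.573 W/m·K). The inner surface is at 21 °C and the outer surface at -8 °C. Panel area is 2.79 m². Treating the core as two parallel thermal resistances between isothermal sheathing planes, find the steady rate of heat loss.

Q ≈ 473 W

Sheathing layers in series; stud and cavity paths in parallel between them.
R_inner = 0.016/(0.144×2.79) = 0.03982 K/W
R_stud  = 0.145/(47.7×0.085×2.79) = 0.01282 K/W
R_cav   = 0.145/(0.0445×0.915×2.79) = 1.276 K/W
1/R_core = 1/R_stud + 1/R_cav → R_core = 0.01269 K/W
R_outer = 0.014/(0.573×2.79) = 0.008757 K/W
R_total = 0.06127 K/W
Q = ΔT/R_total = 29/0.06127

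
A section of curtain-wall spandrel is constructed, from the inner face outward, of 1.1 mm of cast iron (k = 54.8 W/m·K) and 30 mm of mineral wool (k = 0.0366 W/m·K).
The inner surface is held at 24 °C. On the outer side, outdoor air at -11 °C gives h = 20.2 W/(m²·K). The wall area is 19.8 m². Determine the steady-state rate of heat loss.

Model the wall as resistances in series:
R_cast iron = L/(kA) = 0.0011/(54.8×19.8) = 1.014×10^-6 K/W
R_mineral wool = L/(kA) = 0.03/(0.0366×19.8) = 0.0414 K/W
R_outer film = 1/(h_o·A) = 1/(20.2×19.8) = 0.0025 K/W
R_total = 0.0439 K/W
Q = ΔT / R_total = 35 / 0.0439

Q ≈ 797 W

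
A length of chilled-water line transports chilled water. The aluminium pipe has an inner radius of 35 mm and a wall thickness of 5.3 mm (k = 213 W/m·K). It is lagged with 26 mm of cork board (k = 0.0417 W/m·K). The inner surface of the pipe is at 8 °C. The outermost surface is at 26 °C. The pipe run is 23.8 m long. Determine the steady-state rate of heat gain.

For a radial system each layer contributes R = ln(r_out/r_in)/(2πkL); films add R = 1/(hA).
R_aluminium pipe wall = ln(40.3/35)/(2π×213×23.8) = 4.427×10^-6 K/W
R_cork board = ln(66.3/40.3)/(2π×0.0417×23.8) = 0.07984 K/W
R_total = 0.07984 K/W
Q = ΔT/R_total = 18/0.07984

Q ≈ 225 W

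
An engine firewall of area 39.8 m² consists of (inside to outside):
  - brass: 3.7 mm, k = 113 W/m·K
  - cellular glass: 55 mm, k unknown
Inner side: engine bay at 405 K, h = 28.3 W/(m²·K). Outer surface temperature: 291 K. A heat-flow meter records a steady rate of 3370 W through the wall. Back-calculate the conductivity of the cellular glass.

k ≈ 0.042 W/(m·K)

Using the resistance-network approach (series):
R_inner film = 1/(h_i·A) = 1/(28.3×39.8) = 8.878×10^-4 K/W
R_brass = L/(kA) = 0.0037/(113×39.8) = 8.227×10^-7 K/W
Sum of known resistances R_other = 8.887×10^-4 K/W
Total R = ΔT/Q = 114/3370 = 0.03383 K/W
R_cellular glass = R_total − R_other = 0.03294 K/W
k = L/(R·A) = 0.055/(0.03294×39.8)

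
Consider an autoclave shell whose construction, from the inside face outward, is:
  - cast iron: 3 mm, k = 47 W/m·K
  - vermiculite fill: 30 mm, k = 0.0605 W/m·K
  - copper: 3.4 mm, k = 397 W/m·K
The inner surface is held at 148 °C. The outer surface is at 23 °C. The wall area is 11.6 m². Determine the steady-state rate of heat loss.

Treating each layer as a thermal resistance in series:
R_cast iron = L/(kA) = 0.003/(47×11.6) = 5.503×10^-6 K/W
R_vermiculite fill = L/(kA) = 0.03/(0.0605×11.6) = 0.04275 K/W
R_copper = L/(kA) = 0.0034/(397×11.6) = 7.383×10^-7 K/W
R_total = 0.04275 K/W
Q = ΔT / R_total = 125 / 0.04275

Q ≈ 2920 W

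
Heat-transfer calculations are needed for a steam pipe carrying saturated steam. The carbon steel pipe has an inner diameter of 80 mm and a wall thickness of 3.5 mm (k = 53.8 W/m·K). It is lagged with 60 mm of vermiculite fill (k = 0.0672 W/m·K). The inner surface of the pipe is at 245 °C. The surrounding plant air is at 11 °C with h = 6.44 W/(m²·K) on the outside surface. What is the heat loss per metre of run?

q′ ≈ 102 W/m

Cylindrical conduction, so R = ln(r₂/r₁)/(2πkL) per layer, in series:
R_carbon steel pipe wall = ln(43.5/40)/(2π×53.8×1) = 2.481×10^-4 K/W
R_vermiculite fill = ln(103.5/43.5)/(2π×0.0672×1) = 2.053 K/W
R_outer film = 1/(h_o·2πr_oL) = 1/(6.44×2π×0.1035×1) = 0.2388 K/W
R_total = 2.292 K/W
Q = ΔT/R_total = 234/2.292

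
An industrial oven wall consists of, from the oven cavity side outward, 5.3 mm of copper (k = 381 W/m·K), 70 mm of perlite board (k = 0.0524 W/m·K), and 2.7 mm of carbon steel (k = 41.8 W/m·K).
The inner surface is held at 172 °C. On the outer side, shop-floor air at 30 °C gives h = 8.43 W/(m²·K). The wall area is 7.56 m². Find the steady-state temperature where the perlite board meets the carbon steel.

Model the wall as resistances in series:
R_copper = L/(kA) = 0.0053/(381×7.56) = 1.84×10^-6 K/W
R_perlite board = L/(kA) = 0.07/(0.0524×7.56) = 0.1767 K/W
R_carbon steel = L/(kA) = 0.0027/(41.8×7.56) = 8.544×10^-6 K/W
R_outer film = 1/(h_o·A) = 1/(8.43×7.56) = 0.01569 K/W
R_total = 0.1924 K/W;  Q = ΔT/R_total = 142/0.1924 = 738 W
T_interface = T_inner − Q·ΣR(inner→interface) = 172 − 738×0.1767

T ≈ 41.6 °C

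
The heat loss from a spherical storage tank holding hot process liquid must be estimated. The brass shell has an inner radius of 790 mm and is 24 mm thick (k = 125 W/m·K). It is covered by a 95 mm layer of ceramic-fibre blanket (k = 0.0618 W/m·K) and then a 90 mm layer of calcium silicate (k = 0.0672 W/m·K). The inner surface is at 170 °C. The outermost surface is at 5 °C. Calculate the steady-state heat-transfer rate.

Q ≈ 584 W

Spherical conduction: R = (1/r_in − 1/r_out)/(4πk) per layer; series-sum.
R_brass shell = (1/0.79 − 1/0.814)/(4π×125) = 2.376×10^-5 K/W
R_ceramic-fibre blanket = (1/0.814 − 1/0.909)/(4π×0.0618) = 0.1653 K/W
R_calcium silicate = (1/0.909 − 1/0.999)/(4π×0.0672) = 0.1174 K/W
R_total = 0.2827 K/W
Q = ΔT/R_total = 165/0.2827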